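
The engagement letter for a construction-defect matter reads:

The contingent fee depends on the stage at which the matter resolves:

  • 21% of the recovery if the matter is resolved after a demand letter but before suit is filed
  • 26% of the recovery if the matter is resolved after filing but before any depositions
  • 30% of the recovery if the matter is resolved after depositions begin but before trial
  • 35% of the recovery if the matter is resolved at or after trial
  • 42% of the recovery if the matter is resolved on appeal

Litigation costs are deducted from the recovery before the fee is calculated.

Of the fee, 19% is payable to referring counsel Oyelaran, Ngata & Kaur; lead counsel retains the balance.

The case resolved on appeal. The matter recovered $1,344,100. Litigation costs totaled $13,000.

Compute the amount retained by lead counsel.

Fee base (net of costs): $1,344,100 − $13,000 = $1,331,100
The matter resolved on appeal, so the 42% rate applies.
$1,331,100 × 42% = $559,062.00
Referral share: 19% of $559,062.00 = $106,221.78; lead counsel retains $559,062.00 − $106,221.78 = $452,840.22.

$452,840.22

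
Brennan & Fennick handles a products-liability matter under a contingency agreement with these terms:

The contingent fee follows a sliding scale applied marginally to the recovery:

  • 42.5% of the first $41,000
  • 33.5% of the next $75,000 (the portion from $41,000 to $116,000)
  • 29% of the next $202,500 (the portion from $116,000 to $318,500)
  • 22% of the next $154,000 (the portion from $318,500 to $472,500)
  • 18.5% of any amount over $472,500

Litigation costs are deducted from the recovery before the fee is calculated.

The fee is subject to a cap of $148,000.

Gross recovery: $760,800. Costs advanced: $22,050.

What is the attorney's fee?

Fee base (net of costs): $760,800 − $22,050 = $738,750
First $41,000 at 42.5% = $17,425.00
Next $75,000 at 33.5% = $25,125.00
Next $202,500 at 29% = $58,725.00
Next $154,000 at 22% = $33,880.00
Remaining $266,250 at 18.5% = $49,256.25
Fee: $17,425.00 + $25,125.00 + $58,725.00 + $33,880.00 + $49,256.25 = $184,411.25
$184,411.25 exceeds the $148,000 cap, so the fee is capped at $148,000.00.

$148,000.00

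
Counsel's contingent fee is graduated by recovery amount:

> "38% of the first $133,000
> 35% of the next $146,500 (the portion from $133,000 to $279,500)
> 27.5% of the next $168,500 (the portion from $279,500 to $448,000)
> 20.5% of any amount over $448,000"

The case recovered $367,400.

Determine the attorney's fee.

First $133,000 at 38% = $50,540.00
Next $146,500 at 35% = $51,275.00
Remaining $87,900 at 27.5% = $24,172.50
Fee: $50,540.00 + $51,275.00 + $24,172.50 = $125,987.50

$125,987.50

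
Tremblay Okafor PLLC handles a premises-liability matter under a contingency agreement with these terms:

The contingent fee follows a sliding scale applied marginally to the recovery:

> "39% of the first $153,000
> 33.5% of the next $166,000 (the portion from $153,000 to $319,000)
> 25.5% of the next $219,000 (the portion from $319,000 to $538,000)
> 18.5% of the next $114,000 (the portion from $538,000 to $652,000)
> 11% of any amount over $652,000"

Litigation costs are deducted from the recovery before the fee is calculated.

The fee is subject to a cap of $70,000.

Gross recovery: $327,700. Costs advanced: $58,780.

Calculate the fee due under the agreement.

Fee base (net of costs): $327,700 − $58,780 = $268,920
First $153,000 at 39% = $59,670.00
Remaining $115,920 at 33.5% = $38,833.20
Fee: $59,670.00 + $38,833.20 = $98,503.20
$98,503.20 exceeds the $70,000 cap, so the fee is capped at $70,000.00.

$70,000.00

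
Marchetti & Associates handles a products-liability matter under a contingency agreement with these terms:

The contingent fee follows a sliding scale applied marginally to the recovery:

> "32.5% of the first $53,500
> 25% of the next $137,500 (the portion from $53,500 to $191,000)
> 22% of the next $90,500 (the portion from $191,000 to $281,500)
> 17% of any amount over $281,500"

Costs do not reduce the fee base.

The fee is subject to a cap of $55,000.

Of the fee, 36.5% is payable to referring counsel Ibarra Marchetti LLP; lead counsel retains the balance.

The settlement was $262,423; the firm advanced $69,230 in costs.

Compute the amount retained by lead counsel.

Fee base is the gross recovery, $262,423; costs are reimbursed separately.
First $53,500 at 32.5% = $17,387.50
Next $137,500 at 25% = $34,375.00
Remaining $71,423 at 22% = $15,713.06
Fee: $17,387.50 + $34,375.00 + $15,713.06 = $67,475.56
$67,475.56 exceeds the $55,000 cap, so the fee is capped at $55,000.00.
Referral share: 36.5% of $55,000.00 = $20,075.00; lead counsel retains $55,000.00 − $20,075.00 = $34,925.00.

$34,925.00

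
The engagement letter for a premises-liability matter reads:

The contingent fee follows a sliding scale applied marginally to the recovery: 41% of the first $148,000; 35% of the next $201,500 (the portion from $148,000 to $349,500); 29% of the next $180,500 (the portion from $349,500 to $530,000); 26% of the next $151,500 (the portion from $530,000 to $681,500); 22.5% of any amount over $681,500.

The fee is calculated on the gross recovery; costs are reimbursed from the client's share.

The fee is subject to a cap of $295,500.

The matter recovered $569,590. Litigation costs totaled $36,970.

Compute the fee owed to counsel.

Fee base is the gross recovery, $569,590; costs are reimbursed separately.
First $148,000 at 41% = $60,680.00
Next $201,500 at 35% = $70,525.00
Next $180,500 at 29% = $52,345.00
Remaining $39,590 at 26% = $10,293.40
Fee: $60,680.00 + $70,525.00 + $52,345.00 + $10,293.40 = $193,843.40
$193,843.40 is under the $295,500 cap.

$193,843.40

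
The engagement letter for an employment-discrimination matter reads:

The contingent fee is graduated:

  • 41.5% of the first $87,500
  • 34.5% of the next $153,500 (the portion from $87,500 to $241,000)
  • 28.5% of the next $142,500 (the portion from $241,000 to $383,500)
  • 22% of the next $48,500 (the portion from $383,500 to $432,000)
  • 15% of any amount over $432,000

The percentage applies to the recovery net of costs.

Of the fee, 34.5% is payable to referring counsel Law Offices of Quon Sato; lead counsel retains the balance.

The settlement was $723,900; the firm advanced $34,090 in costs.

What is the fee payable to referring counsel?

$61,832.28

Fee base (net of costs): $723,900 − $34,090 = $689,810
First $87,500 at 41.5% = $36,312.50
Next $153,500 at 34.5% = $52,957.50
Next $142,500 at 28.5% = $40,612.50
Next $48,500 at 22% = $10,670.00
Remaining $257,810 at 15% = $38,671.50
Fee: $36,312.50 + $52,957.50 + $40,612.50 + $10,670.00 + $38,671.50 = $179,224.00
Referral share: 34.5% of $179,224.00 = $61,832.28; lead counsel retains $179,224.00 − $61,832.28 = $117,391.72.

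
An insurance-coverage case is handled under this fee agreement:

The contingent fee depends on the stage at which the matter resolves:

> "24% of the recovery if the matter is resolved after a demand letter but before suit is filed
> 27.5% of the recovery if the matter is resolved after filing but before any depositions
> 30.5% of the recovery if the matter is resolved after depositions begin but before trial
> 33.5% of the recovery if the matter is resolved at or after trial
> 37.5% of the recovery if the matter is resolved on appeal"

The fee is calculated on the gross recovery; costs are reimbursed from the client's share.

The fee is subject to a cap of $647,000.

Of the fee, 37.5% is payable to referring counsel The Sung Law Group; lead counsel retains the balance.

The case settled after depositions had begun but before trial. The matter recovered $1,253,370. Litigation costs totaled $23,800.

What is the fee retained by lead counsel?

Fee base is the gross recovery, $1,253,370; costs are reimbursed separately.
The matter settled after depositions had begun but before trial, so the 30.5% rate applies.
$1,253,370 × 30.5% = $382,277.85
$382,277.85 is under the $647,000 cap.
Referral share: 37.5% of $382,277.85 = $143,354.19; lead counsel retains $382,277.85 − $143,354.19 = $238,923.66.

$238,923.66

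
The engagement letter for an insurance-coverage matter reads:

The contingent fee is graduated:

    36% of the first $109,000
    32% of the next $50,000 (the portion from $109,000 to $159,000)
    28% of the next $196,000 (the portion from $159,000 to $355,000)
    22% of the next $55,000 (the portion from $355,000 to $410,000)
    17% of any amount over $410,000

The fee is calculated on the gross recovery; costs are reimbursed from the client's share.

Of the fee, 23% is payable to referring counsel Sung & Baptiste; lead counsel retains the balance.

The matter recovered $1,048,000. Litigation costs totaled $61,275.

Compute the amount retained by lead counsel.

Fee base is the gross recovery, $1,048,000; costs are reimbursed separately.
First $109,000 at 36% = $39,240.00
Next $50,000 at 32% = $16,000.00
Next $196,000 at 28% = $54,880.00
Next $55,000 at 22% = $12,100.00
Remaining $638,000 at 17% = $108,460.00
Fee: $39,240.00 + $16,000.00 + $54,880.00 + $12,100.00 + $108,460.00 = $230,680.00
Referral share: 23% of $230,680.00 = $53,056.40; lead counsel retains $230,680.00 − $53,056.40 = $177,623.60.

$177,623.60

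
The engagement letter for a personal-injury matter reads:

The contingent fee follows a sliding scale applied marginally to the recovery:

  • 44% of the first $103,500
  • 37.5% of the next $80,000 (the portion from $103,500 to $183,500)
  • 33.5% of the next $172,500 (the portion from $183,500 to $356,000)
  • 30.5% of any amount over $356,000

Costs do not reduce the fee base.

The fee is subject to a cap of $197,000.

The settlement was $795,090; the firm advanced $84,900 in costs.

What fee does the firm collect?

Fee base is the gross recovery, $795,090; costs are reimbursed separately.
First $103,500 at 44% = $45,540.00
Next $80,000 at 37.5% = $30,000.00
Next $172,500 at 33.5% = $57,787.50
Remaining $439,090 at 30.5% = $133,922.45
Fee: $45,540.00 + $30,000.00 + $57,787.50 + $133,922.45 = $267,249.95
$267,249.95 exceeds the $197,000 cap, so the fee is capped at $197,000.00.

$197,000.00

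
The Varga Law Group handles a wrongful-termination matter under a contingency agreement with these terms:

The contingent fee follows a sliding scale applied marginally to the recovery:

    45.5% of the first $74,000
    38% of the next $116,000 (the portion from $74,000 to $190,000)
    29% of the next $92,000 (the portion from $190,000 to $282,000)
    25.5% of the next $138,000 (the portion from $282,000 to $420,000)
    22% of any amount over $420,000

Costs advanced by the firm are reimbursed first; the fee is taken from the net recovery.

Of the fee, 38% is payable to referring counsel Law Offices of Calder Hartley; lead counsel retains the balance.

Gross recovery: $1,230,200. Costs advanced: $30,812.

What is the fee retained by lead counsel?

Fee base (net of costs): $1,230,200 − $30,812 = $1,199,388
First $74,000 at 45.5% = $33,670.00
Next $116,000 at 38% = $44,080.00
Next $92,000 at 29% = $26,680.00
Next $138,000 at 25.5% = $35,190.00
Remaining $779,388 at 22% = $171,465.36
Fee: $33,670.00 + $44,080.00 + $26,680.00 + $35,190.00 + $171,465.36 = $311,085.36
Referral share: 38% of $311,085.36 = $118,212.44; lead counsel retains $311,085.36 − $118,212.44 = $192,872.92.

$192,872.92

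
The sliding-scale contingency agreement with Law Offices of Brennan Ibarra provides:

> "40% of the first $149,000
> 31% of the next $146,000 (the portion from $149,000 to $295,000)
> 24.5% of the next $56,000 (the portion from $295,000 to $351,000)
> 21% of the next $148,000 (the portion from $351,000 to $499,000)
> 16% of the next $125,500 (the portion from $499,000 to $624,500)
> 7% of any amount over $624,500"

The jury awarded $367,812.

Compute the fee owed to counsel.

First $149,000 at 40% = $59,600.00
Next $146,000 at 31% = $45,260.00
Next $56,000 at 24.5% = $13,720.00
Remaining $16,812 at 21% = $3,530.52
Fee: $59,600.00 + $45,260.00 + $13,720.00 + $3,530.52 = $122,110.52

$122,110.52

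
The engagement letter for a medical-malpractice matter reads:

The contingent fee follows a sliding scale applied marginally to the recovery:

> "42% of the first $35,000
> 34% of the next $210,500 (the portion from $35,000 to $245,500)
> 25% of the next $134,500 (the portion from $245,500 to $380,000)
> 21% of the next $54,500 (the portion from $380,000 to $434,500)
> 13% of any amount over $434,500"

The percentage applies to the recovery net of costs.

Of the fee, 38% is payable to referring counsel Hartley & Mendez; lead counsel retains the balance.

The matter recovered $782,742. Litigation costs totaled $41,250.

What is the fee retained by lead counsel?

Fee base (net of costs): $782,742 − $41,250 = $741,492
First $35,000 at 42% = $14,700.00
Next $210,500 at 34% = $71,570.00
Next $134,500 at 25% = $33,625.00
Next $54,500 at 21% = $11,445.00
Remaining $306,992 at 13% = $39,908.96
Fee: $14,700.00 + $71,570.00 + $33,625.00 + $11,445.00 + $39,908.96 = $171,248.96
Referral share: 38% of $171,248.96 = $65,074.60; lead counsel retains $171,248.96 − $65,074.60 = $106,174.36.

$106,174.36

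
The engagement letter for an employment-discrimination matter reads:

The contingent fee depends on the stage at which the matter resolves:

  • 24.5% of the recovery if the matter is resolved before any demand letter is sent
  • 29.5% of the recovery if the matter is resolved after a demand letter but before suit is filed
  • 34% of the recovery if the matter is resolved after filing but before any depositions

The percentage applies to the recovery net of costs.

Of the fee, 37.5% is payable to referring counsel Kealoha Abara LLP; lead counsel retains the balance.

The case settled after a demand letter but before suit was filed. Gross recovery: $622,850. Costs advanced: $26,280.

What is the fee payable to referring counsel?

$65,995.56

Fee base (net of costs): $622,850 − $26,280 = $596,570
The matter settled after a demand letter but before suit was filed, so the 29.5% rate applies.
$596,570 × 29.5% = $175,988.15
Referral share: 37.5% of $175,988.15 = $65,995.56; lead counsel retains $175,988.15 − $65,995.56 = $109,992.59.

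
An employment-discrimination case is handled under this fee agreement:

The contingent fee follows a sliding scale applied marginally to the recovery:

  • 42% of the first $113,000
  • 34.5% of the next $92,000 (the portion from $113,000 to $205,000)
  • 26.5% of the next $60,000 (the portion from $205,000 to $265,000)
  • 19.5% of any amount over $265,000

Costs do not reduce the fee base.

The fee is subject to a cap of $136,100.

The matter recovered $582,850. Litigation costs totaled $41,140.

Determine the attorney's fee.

$136,100.00

Fee base is the gross recovery, $582,850; costs are reimbursed separately.
First $113,000 at 42% = $47,460.00
Next $92,000 at 34.5% = $31,740.00
Next $60,000 at 26.5% = $15,900.00
Remaining $317,850 at 19.5% = $61,980.75
Fee: $47,460.00 + $31,740.00 + $15,900.00 + $61,980.75 = $157,080.75
$157,080.75 exceeds the $136,100 cap, so the fee is capped at $136,100.00.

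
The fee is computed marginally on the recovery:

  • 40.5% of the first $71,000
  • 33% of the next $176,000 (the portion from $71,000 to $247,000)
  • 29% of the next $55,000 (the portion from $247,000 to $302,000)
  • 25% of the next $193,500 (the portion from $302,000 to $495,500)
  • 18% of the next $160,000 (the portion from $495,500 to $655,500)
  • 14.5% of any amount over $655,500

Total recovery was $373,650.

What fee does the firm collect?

$120,697.50

First $71,000 at 40.5% = $28,755.00
Next $176,000 at 33% = $58,080.00
Next $55,000 at 29% = $15,950.00
Remaining $71,650 at 25% = $17,912.50
Fee: $28,755.00 + $58,080.00 + $15,950.00 + $17,912.50 = $120,697.50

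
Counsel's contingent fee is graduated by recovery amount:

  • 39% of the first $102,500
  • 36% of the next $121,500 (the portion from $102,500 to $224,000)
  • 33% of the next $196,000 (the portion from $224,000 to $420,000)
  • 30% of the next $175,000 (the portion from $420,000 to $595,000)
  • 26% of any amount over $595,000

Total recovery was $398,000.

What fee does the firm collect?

$141,135.00

First $102,500 at 39% = $39,975.00
Next $121,500 at 36% = $43,740.00
Remaining $174,000 at 33% = $57,420.00
Fee: $39,975.00 + $43,740.00 + $57,420.00 = $141,135.00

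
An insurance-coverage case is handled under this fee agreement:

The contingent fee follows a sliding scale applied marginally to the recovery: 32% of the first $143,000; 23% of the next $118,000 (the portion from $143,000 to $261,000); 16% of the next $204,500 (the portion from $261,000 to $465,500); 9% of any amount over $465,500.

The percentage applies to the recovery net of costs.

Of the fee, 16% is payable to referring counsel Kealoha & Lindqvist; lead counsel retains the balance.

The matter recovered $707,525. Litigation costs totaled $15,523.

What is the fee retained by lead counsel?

Fee base (net of costs): $707,525 − $15,523 = $692,002
First $143,000 at 32% = $45,760.00
Next $118,000 at 23% = $27,140.00
Next $204,500 at 16% = $32,720.00
Remaining $226,502 at 9% = $20,385.18
Fee: $45,760.00 + $27,140.00 + $32,720.00 + $20,385.18 = $126,005.18
Referral share: 16% of $126,005.18 = $20,160.83; lead counsel retains $126,005.18 − $20,160.83 = $105,844.35.

$105,844.35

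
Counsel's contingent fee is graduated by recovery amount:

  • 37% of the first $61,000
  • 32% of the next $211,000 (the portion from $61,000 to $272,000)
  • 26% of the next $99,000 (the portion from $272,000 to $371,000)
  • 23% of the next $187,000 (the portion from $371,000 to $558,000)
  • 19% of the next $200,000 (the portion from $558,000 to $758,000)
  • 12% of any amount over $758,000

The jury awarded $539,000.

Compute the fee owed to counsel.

First $61,000 at 37% = $22,570.00
Next $211,000 at 32% = $67,520.00
Next $99,000 at 26% = $25,740.00
Remaining $168,000 at 23% = $38,640.00
Fee: $22,570.00 + $67,520.00 + $25,740.00 + $38,640.00 = $154,470.00

$154,470.00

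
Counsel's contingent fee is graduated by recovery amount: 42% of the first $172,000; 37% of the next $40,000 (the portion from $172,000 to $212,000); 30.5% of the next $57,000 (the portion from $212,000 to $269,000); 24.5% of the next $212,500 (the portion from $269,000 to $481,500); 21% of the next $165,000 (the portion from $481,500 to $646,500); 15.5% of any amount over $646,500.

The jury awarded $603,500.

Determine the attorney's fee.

$182,107.50

First $172,000 at 42% = $72,240.00
Next $40,000 at 37% = $14,800.00
Next $57,000 at 30.5% = $17,385.00
Next $212,500 at 24.5% = $52,062.50
Remaining $122,000 at 21% = $25,620.00
Fee: $72,240.00 + $14,800.00 + $17,385.00 + $52,062.50 + $25,620.00 = $182,107.50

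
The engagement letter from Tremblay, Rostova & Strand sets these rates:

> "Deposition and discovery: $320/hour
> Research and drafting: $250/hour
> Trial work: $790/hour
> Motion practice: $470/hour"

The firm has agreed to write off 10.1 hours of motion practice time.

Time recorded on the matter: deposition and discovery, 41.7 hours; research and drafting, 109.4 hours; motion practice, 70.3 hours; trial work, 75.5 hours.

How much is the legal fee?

$128,633.00

Deposition and discovery: 41.7 × $320 = $13,344.00
Research and drafting: 109.4 × $250 = $27,350.00
Trial work: 75.5 × $790 = $59,645.00
Motion practice: 70.3 × $470 = $33,041.00
Subtotal: $133,380.00
Write-off: 10.1 × $470 = $4,747.00
Total: $133,380.00 − $4,747.00 = $128,633.00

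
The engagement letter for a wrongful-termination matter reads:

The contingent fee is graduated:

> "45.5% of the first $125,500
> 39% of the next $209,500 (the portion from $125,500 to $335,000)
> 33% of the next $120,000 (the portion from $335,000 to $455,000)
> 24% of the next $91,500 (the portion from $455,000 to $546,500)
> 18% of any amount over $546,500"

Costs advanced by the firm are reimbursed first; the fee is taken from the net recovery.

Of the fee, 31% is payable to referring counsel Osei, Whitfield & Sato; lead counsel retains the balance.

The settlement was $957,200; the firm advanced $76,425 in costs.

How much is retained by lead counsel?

Fee base (net of costs): $957,200 − $76,425 = $880,775
First $125,500 at 45.5% = $57,102.50
Next $209,500 at 39% = $81,705.00
Next $120,000 at 33% = $39,600.00
Next $91,500 at 24% = $21,960.00
Remaining $334,275 at 18% = $60,169.50
Fee: $57,102.50 + $81,705.00 + $39,600.00 + $21,960.00 + $60,169.50 = $260,537.00
Referral share: 31% of $260,537.00 = $80,766.47; lead counsel retains $260,537.00 − $80,766.47 = $179,770.53.

$179,770.53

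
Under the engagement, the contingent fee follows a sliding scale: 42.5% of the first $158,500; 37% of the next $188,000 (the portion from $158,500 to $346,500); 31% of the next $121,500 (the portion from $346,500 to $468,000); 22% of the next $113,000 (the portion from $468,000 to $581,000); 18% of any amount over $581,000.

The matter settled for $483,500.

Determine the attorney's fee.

$177,997.50

First $158,500 at 42.5% = $67,362.50
Next $188,000 at 37% = $69,560.00
Next $121,500 at 31% = $37,665.00
Remaining $15,500 at 22% = $3,410.00
Fee: $67,362.50 + $69,560.00 + $37,665.00 + $3,410.00 = $177,997.50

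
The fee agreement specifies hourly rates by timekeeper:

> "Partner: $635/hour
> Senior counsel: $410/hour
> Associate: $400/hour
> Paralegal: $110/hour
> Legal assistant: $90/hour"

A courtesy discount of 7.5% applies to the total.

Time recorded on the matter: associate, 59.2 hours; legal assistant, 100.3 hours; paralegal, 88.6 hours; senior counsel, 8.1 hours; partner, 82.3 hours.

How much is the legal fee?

$90,681.91

Partner: 82.3 × $635 = $52,260.50
Senior counsel: 8.1 × $410 = $3,321.00
Associate: 59.2 × $400 = $23,680.00
Paralegal: 88.6 × $110 = $9,746.00
Legal assistant: 100.3 × $90 = $9,027.00
Subtotal: $98,034.50
Less 7.5% discount: −$7,352.59
Total: $98,034.50 − $7,352.59 = $90,681.91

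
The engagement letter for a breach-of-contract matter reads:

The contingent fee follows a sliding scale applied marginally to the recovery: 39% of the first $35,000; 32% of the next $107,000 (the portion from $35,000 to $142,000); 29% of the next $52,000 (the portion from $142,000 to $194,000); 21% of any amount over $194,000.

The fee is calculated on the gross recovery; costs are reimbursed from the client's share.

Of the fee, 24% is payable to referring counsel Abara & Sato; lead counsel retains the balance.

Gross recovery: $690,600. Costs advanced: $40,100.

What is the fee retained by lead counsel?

$127,114.56

Fee base is the gross recovery, $690,600; costs are reimbursed separately.
First $35,000 at 39% = $13,650.00
Next $107,000 at 32% = $34,240.00
Next $52,000 at 29% = $15,080.00
Remaining $496,600 at 21% = $104,286.00
Fee: $13,650.00 + $34,240.00 + $15,080.00 + $104,286.00 = $167,256.00
Referral share: 24% of $167,256.00 = $40,141.44; lead counsel retains $167,256.00 − $40,141.44 = $127,114.56.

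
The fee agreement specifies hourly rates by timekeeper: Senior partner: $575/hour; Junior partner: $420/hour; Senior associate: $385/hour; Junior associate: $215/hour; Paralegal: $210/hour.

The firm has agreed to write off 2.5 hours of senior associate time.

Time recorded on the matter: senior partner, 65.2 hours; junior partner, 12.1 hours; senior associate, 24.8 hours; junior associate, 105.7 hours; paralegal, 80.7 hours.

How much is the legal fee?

Senior partner: 65.2 × $575 = $37,490.00
Junior partner: 12.1 × $420 = $5,082.00
Senior associate: 24.8 × $385 = $9,548.00
Junior associate: 105.7 × $215 = $22,725.50
Paralegal: 80.7 × $210 = $16,947.00
Subtotal: $91,792.50
Write-off: 2.5 × $385 = $962.50
Total: $91,792.50 − $962.50 = $90,830.00

$90,830.00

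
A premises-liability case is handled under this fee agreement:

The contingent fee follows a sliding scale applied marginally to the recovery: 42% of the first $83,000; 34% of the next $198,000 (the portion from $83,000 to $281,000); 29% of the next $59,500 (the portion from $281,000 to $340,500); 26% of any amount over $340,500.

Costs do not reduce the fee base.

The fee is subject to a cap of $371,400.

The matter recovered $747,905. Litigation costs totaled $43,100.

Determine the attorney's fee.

Fee base is the gross recovery, $747,905; costs are reimbursed separately.
First $83,000 at 42% = $34,860.00
Next $198,000 at 34% = $67,320.00
Next $59,500 at 29% = $17,255.00
Remaining $407,405 at 26% = $105,925.30
Fee: $34,860.00 + $67,320.00 + $17,255.00 + $105,925.30 = $225,360.30
$225,360.30 is under the $371,400 cap.

$225,360.30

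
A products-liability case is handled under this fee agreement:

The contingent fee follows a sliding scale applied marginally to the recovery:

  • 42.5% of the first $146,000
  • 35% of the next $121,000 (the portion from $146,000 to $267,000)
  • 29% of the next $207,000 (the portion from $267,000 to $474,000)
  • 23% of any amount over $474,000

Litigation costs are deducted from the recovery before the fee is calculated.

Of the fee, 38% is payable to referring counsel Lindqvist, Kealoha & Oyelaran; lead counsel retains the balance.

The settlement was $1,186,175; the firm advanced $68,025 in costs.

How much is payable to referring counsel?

$118,782.11

Fee base (net of costs): $1,186,175 − $68,025 = $1,118,150
First $146,000 at 42.5% = $62,050.00
Next $121,000 at 35% = $42,350.00
Next $207,000 at 29% = $60,030.00
Remaining $644,150 at 23% = $148,154.50
Fee: $62,050.00 + $42,350.00 + $60,030.00 + $148,154.50 = $312,584.50
Referral share: 38% of $312,584.50 = $118,782.11; lead counsel retains $312,584.50 − $118,782.11 = $193,802.39.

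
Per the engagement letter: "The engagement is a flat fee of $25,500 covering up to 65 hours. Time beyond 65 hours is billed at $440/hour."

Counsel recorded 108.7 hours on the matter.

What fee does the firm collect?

$44,728.00

Flat fee: $25,500.00
Excess hours: 108.7 − 65 = 43.7
Overrun: 43.7 × $440 = $19,228.00
Total: $25,500.00 + $19,228.00 = $44,728.00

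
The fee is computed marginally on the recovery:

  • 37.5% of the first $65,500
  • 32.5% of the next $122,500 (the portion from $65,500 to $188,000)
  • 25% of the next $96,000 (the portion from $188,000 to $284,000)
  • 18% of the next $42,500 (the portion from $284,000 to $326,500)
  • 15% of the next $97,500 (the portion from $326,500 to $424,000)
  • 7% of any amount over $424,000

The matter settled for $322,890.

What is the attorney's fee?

First $65,500 at 37.5% = $24,562.50
Next $122,500 at 32.5% = $39,812.50
Next $96,000 at 25% = $24,000.00
Remaining $38,890 at 18% = $7,000.20
Fee: $24,562.50 + $39,812.50 + $24,000.00 + $7,000.20 = $95,375.20

$95,375.20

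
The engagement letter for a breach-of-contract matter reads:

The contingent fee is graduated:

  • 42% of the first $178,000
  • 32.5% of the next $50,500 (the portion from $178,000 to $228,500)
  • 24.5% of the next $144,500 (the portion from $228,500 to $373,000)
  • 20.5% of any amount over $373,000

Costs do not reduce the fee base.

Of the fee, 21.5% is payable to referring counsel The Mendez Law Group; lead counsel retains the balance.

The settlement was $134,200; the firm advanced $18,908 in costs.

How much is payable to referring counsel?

$12,118.26

Fee base is the gross recovery, $134,200; costs are reimbursed separately.
First $134,200 at 42% = $56,364.00
Referral share: 21.5% of $56,364.00 = $12,118.26; lead counsel retains $56,364.00 − $12,118.26 = $44,245.74.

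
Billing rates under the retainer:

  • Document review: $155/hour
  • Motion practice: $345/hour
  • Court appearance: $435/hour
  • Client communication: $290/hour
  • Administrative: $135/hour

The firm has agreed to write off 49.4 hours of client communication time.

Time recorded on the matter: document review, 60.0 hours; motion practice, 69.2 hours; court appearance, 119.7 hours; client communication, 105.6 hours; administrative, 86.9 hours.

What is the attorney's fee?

Document review: 60.0 × $155 = $9,300.00
Motion practice: 69.2 × $345 = $23,874.00
Court appearance: 119.7 × $435 = $52,069.50
Client communication: 105.6 × $290 = $30,624.00
Administrative: 86.9 × $135 = $11,731.50
Subtotal: $127,599.00
Write-off: 49.4 × $290 = $14,326.00
Total: $127,599.00 − $14,326.00 = $113,273.00

$113,273.00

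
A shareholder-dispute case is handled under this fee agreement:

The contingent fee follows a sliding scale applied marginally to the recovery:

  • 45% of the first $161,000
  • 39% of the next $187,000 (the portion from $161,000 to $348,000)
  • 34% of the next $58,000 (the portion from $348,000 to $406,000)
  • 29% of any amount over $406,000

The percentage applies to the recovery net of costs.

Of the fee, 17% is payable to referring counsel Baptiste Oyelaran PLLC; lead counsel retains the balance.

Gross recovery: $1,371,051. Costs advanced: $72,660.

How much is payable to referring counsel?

Fee base (net of costs): $1,371,051 − $72,660 = $1,298,391
First $161,000 at 45% = $72,450.00
Next $187,000 at 39% = $72,930.00
Next $58,000 at 34% = $19,720.00
Remaining $892,391 at 29% = $258,793.39
Fee: $72,450.00 + $72,930.00 + $19,720.00 + $258,793.39 = $423,893.39
Referral share: 17% of $423,893.39 = $72,061.88; lead counsel retains $423,893.39 − $72,061.88 = $351,831.51.

$72,061.88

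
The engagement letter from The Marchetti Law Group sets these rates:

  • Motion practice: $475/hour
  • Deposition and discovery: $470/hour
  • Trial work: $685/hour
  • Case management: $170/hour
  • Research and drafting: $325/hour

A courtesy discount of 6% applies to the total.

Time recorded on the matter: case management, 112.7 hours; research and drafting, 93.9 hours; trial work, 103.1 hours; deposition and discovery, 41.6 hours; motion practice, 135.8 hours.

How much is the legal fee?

Motion practice: 135.8 × $475 = $64,505.00
Deposition and discovery: 41.6 × $470 = $19,552.00
Trial work: 103.1 × $685 = $70,623.50
Case management: 112.7 × $170 = $19,159.00
Research and drafting: 93.9 × $325 = $30,517.50
Subtotal: $204,357.00
Less 6% discount: −$12,261.42
Total: $204,357.00 − $12,261.42 = $192,095.58

$192,095.58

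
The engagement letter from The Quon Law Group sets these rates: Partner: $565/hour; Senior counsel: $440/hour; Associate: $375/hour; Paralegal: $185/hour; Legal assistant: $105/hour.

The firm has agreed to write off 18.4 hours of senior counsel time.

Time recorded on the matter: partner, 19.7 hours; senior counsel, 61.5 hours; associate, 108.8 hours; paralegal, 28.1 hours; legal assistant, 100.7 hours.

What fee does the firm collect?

$86,666.50

Partner: 19.7 × $565 = $11,130.50
Senior counsel: 61.5 × $440 = $27,060.00
Associate: 108.8 × $375 = $40,800.00
Paralegal: 28.1 × $185 = $5,198.50
Legal assistant: 100.7 × $105 = $10,573.50
Subtotal: $94,762.50
Write-off: 18.4 × $440 = $8,096.00
Total: $94,762.50 − $8,096.00 = $86,666.50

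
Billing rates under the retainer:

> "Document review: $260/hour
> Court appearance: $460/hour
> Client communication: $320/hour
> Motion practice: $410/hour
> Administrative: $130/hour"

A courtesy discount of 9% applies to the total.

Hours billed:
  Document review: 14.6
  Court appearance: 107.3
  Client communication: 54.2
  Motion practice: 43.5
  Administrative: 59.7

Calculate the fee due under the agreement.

Document review: 14.6 × $260 = $3,796.00
Court appearance: 107.3 × $460 = $49,358.00
Client communication: 54.2 × $320 = $17,344.00
Motion practice: 43.5 × $410 = $17,835.00
Administrative: 59.7 × $130 = $7,761.00
Subtotal: $96,094.00
Less 9% discount: −$8,648.46
Total: $96,094.00 − $8,648.46 = $87,445.54

$87,445.54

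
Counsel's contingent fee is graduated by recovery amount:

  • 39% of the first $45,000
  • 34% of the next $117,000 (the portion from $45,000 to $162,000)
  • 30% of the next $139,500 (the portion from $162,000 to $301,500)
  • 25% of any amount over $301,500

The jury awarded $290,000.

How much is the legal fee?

First $45,000 at 39% = $17,550.00
Next $117,000 at 34% = $39,780.00
Remaining $128,000 at 30% = $38,400.00
Fee: $17,550.00 + $39,780.00 + $38,400.00 = $95,730.00

$95,730.00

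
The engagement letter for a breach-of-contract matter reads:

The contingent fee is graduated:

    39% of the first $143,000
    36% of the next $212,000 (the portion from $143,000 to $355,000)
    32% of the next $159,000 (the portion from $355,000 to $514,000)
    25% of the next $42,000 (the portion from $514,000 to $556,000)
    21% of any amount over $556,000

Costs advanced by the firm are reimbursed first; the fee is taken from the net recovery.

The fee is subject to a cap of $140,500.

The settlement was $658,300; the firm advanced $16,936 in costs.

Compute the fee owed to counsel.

Fee base (net of costs): $658,300 − $16,936 = $641,364
First $143,000 at 39% = $55,770.00
Next $212,000 at 36% = $76,320.00
Next $159,000 at 32% = $50,880.00
Next $42,000 at 25% = $10,500.00
Remaining $85,364 at 21% = $17,926.44
Fee: $55,770.00 + $76,320.00 + $50,880.00 + $10,500.00 + $17,926.44 = $211,396.44
$211,396.44 exceeds the $140,500 cap, so the fee is capped at $140,500.00.

$140,500.00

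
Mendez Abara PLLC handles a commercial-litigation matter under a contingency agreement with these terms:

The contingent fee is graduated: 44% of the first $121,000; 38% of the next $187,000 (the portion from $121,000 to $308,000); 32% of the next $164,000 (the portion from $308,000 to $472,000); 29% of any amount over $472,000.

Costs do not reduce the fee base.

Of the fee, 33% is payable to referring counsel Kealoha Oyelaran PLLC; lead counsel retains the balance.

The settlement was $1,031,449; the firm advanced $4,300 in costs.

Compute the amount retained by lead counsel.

Fee base is the gross recovery, $1,031,449; costs are reimbursed separately.
First $121,000 at 44% = $53,240.00
Next $187,000 at 38% = $71,060.00
Next $164,000 at 32% = $52,480.00
Remaining $559,449 at 29% = $162,240.21
Fee: $53,240.00 + $71,060.00 + $52,480.00 + $162,240.21 = $339,020.21
Referral share: 33% of $339,020.21 = $111,876.67; lead counsel retains $339,020.21 − $111,876.67 = $227,143.54.

$227,143.54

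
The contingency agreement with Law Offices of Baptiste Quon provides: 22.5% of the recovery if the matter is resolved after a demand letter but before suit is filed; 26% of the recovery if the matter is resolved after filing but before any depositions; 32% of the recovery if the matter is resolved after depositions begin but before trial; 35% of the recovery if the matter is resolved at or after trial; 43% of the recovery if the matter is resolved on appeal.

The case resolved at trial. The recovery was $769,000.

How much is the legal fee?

The matter resolved at trial, so the 35% rate applies.
$769,000 × 35% = $269,150.00

$269,150.00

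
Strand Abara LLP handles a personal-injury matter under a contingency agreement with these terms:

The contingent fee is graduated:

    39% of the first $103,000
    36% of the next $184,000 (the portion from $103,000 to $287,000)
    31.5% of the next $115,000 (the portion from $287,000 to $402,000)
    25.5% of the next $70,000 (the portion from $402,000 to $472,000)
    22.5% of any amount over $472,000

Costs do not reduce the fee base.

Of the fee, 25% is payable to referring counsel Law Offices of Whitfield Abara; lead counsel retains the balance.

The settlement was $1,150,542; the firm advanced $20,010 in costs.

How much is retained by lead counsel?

Fee base is the gross recovery, $1,150,542; costs are reimbursed separately.
First $103,000 at 39% = $40,170.00
Next $184,000 at 36% = $66,240.00
Next $115,000 at 31.5% = $36,225.00
Next $70,000 at 25.5% = $17,850.00
Remaining $678,542 at 22.5% = $152,671.95
Fee: $40,170.00 + $66,240.00 + $36,225.00 + $17,850.00 + $152,671.95 = $313,156.95
Referral share: 25% of $313,156.95 = $78,289.24; lead counsel retains $313,156.95 − $78,289.24 = $234,867.71.

$234,867.71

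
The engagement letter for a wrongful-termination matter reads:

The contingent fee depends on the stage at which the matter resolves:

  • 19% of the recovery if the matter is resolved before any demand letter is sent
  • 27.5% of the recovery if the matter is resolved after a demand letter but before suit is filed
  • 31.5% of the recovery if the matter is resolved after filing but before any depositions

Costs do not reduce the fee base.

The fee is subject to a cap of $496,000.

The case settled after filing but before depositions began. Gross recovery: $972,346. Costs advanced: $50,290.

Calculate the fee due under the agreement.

$306,288.99

Fee base is the gross recovery, $972,346; costs are reimbursed separately.
The matter settled after filing but before depositions began, so the 31.5% rate applies.
$972,346 × 31.5% = $306,288.99
$306,288.99 is under the $496,000 cap.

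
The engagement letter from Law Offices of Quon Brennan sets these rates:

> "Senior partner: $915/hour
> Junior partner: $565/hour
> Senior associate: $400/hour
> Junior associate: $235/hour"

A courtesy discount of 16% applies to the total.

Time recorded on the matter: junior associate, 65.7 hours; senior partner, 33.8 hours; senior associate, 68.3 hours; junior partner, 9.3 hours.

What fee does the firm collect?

Senior partner: 33.8 × $915 = $30,927.00
Junior partner: 9.3 × $565 = $5,254.50
Senior associate: 68.3 × $400 = $27,320.00
Junior associate: 65.7 × $235 = $15,439.50
Subtotal: $78,941.00
Less 16% discount: −$12,630.56
Total: $78,941.00 − $12,630.56 = $66,310.44

$66,310.44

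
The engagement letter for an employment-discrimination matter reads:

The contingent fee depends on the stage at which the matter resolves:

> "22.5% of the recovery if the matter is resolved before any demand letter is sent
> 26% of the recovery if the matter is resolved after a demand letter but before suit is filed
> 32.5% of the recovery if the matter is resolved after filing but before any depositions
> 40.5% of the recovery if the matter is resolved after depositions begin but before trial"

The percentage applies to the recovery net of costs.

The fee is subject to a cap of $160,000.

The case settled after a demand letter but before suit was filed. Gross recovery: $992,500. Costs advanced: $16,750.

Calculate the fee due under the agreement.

Fee base (net of costs): $992,500 − $16,750 = $975,750
The matter settled after a demand letter but before suit was filed, so the 26% rate applies.
$975,750 × 26% = $253,695.00
$253,695.00 exceeds the $160,000 cap, so the fee is capped at $160,000.00.

$160,000.00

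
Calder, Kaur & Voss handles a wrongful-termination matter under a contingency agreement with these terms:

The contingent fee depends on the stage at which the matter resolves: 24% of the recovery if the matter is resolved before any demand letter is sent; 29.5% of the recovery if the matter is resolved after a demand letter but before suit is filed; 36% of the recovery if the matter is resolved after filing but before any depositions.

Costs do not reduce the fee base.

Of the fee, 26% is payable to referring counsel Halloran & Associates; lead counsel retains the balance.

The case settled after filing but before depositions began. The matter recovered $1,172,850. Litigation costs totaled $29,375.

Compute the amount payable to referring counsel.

$109,778.76

Fee base is the gross recovery, $1,172,850; costs are reimbursed separately.
The matter settled after filing but before depositions began, so the 36% rate applies.
$1,172,850 × 36% = $422,226.00
Referral share: 26% of $422,226.00 = $109,778.76; lead counsel retains $422,226.00 − $109,778.76 = $312,447.24.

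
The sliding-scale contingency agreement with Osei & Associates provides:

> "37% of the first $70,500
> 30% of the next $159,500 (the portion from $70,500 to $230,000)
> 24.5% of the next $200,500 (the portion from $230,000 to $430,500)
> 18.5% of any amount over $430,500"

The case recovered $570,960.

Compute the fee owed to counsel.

$149,042.60

First $70,500 at 37% = $26,085.00
Next $159,500 at 30% = $47,850.00
Next $200,500 at 24.5% = $49,122.50
Remaining $140,460 at 18.5% = $25,985.10
Fee: $26,085.00 + $47,850.00 + $49,122.50 + $25,985.10 = $149,042.60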